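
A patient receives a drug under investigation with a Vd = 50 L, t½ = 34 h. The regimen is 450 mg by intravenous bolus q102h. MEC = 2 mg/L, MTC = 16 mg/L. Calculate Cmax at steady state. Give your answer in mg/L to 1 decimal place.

τ = 102 h = 3 half-lives, so f = (1/2)^3 = 0.125.
At steady state, R = 1/(1 − 0.125) = 8/7.
Single-dose peak C₀ = D/Vd = 450/50 = 9 mg/L.
Steady-state peak Cmax,ss = C₀·R = 9 × 8/7 ≈ 10.286 mg/L.
Peak 10.3 mg/L vs MTC 16 mg/L: below toxic threshold.

10.3 mg/L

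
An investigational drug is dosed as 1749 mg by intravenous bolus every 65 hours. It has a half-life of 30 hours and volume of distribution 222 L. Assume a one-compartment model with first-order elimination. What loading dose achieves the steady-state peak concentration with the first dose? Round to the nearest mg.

f = (1/2)^(65/30) ≈ 0.222725; accumulation ratio R = 1/(1−f) ≈ 1.28655.
Loading dose to hit Cmax,ss on first dose: D_load = D_maint·R ≈ 1749 × 1.28655 ≈ 2250.18 mg.

2250 mg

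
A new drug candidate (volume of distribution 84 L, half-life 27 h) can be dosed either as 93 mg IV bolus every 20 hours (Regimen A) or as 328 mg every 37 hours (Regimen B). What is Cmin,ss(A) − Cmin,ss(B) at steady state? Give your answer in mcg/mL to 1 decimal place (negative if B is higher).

Regimen A: f = (1/2)^(20/27) ≈ 0.5984; Cmin,ss = (93/84)·f/(1−f) ≈ 1.650 mcg/mL.
Regimen B: f = (1/2)^(37/27) ≈ 0.3868; Cmin,ss = (328/84)·f/(1−f) ≈ 2.463 mcg/mL.
Difference ≈ 1.650 − 2.463 ≈ -0.813 mcg/mL.

-0.8 mcg/mL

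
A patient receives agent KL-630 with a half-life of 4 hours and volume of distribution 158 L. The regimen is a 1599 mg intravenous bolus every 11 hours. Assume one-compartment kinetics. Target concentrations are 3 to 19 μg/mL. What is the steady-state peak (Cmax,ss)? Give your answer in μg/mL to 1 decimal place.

τ/t½ = 11/4 ≈ 2.75, so fraction remaining f = (1/2)^(11/4) ≈ 0.1487.
Accumulation ratio R = 1/(1 − f) ≈ 1/0.8513 ≈ 1.1747.
Each bolus raises the concentration by D/Vd = 1599/158 ≈ 10.120 μg/mL.
Steady-state peak Cmax,ss = C₀·R ≈ 10.120 × 1.1747 ≈ 11.888 μg/mL.
Peak 11.9 μg/mL vs MTC 19 μg/mL: below toxic threshold.

11.9 μg/mL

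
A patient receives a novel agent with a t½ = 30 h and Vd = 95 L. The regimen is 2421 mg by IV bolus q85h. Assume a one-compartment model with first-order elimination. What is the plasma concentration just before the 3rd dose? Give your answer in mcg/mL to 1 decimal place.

f = (1/2)^(τ/t½) = (1/2)^(85/30) ≈ 0.1403.
C₀ = D/Vd = 2421/95 ≈ 25.484 mcg/mL.
Before the 3rd dose, 2 doses have been given. Superposition: Cmin = C₀·(f + f²).
≈ 25.484 × (0.1403 + 0.0197) ≈ 25.484 × 0.1600 ≈ 4.077 mcg/mL.

4.1 mcg/mL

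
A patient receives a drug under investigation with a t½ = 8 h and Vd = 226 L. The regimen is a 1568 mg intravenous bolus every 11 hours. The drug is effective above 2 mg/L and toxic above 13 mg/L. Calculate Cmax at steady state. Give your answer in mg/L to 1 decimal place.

11.3 mg/L

τ/t½ = 11/8 ≈ 1.375, so fraction remaining f = (1/2)^(11/8) ≈ 0.3856.
At steady state, accumulation factor R = 1/(1 − e^(−kτ)) ≈ 1.6276.
Single-dose peak C₀ = D/Vd = 1568/226 ≈ 6.938 mg/L.
Cmax,ss = C₀/(1 − f) ≈ 6.938/0.6144 ≈ 11.292 mg/L.
Peak 11.3 mg/L vs MTC 13 mg/L: below toxic threshold.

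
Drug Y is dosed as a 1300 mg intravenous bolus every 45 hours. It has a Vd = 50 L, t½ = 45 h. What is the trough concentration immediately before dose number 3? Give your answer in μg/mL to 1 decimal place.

19.5 μg/mL

f = (1/2)^(τ/t½) = (1/2)^(45/45) ≈ 0.5000.
C₀ = D/Vd = 1300/50 ≈ 26.000 μg/mL.
Before the 3rd dose, 2 doses have been given. Superposition: Cmin = C₀·(f + f²).
≈ 26.000 × (0.5000 + 0.2500) ≈ 26.000 × 0.7500 ≈ 19.500 μg/mL.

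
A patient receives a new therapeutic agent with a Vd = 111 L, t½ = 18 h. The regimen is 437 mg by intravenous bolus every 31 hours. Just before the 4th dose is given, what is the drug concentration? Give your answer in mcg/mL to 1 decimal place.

f = (1/2)^(τ/t½) = (1/2)^(31/18) ≈ 0.3031.
C₀ = D/Vd = 437/111 ≈ 3.937 mcg/mL.
Before the 4th dose, 3 doses have been given. Superposition: Cmin = C₀·(f + f² + … + f^3).
≈ 3.937 × (0.3031 + 0.0919 + 0.0278) ≈ 3.937 × 0.4228 ≈ 1.665 mcg/mL.

1.7 mcg/mL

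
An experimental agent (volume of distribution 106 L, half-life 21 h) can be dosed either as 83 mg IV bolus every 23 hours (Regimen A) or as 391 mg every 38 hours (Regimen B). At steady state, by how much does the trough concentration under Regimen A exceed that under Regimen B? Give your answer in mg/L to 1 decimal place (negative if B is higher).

Regimen A: f = (1/2)^(23/21) ≈ 0.4681; Cmin,ss = (83/106)·f/(1−f) ≈ 0.689 mg/L.
Regimen B: f = (1/2)^(38/21) ≈ 0.2853; Cmin,ss = (391/106)·f/(1−f) ≈ 1.472 mg/L.
Difference ≈ 0.689 − 1.472 ≈ -0.783 mg/L.

-0.8 mg/L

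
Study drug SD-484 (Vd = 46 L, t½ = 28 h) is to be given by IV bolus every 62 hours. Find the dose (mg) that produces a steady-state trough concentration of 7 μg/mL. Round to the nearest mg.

τ/t½ = 62/28 ≈ 2.2143, so f = (1/2)^(62/28) ≈ 0.215493.
Cmin,ss = (D/Vd)·f/(1−f), so D = Cmin,ss·Vd·(1−f)/f.
D = 7 × 46 × (1−f)/f ≈ 7 × 46 × 3.64052 ≈ 1172.25 mg.

1172 mg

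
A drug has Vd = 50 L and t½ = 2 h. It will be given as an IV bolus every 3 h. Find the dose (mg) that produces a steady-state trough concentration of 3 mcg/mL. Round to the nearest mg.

τ/t½ = 3/2 ≈ 1.5, so f = (1/2)^(3/2) ≈ 0.353553.
Cmin,ss = (D/Vd)·f/(1−f), so D = Cmin,ss·Vd·(1−f)/f.
D = 3 × 50 × (1−f)/f ≈ 3 × 50 × 1.82843 ≈ 274.26 mg.

274 mg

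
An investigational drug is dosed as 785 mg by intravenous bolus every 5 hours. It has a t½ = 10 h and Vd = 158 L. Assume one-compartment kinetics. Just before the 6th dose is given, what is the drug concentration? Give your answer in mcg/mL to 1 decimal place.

f = (1/2)^(τ/t½) = (1/2)^(5/10) ≈ 0.7071.
C₀ = D/Vd = 785/158 ≈ 4.968 mcg/mL.
Before the 6th dose, 5 doses have been given. Superposition: Cmin = C₀·(f + f² + … + f^5).
≈ 4.968 × (0.7071 + 0.5000 + 0.3535 + 0.2500 + 0.1768) ≈ 4.968 × 1.9874 ≈ 9.873 mcg/mL.

9.9 mcg/mL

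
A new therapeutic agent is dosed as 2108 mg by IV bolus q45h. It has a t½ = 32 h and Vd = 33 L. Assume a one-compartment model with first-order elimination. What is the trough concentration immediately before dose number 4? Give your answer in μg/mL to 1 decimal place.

f = (1/2)^(τ/t½) = (1/2)^(45/32) ≈ 0.3773.
C₀ = D/Vd = 2108/33 ≈ 63.879 μg/mL.
Before the 4th dose, 3 doses have been given. Superposition: Cmin = C₀·(f + f² + … + f^3).
≈ 63.879 × (0.3773 + 0.1424 + 0.0537) ≈ 63.879 × 0.5734 ≈ 36.628 μg/mL.

36.6 μg/mL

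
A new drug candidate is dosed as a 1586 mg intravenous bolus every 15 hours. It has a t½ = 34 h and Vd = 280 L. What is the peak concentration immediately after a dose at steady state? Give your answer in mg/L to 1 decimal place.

21.5 mg/L

τ/t½ = 15/34 ≈ 0.44118, so fraction remaining f = (1/2)^(15/34) ≈ 0.7365.
Accumulation ratio R = 1/(1 − f) ≈ 1/0.2635 ≈ 3.7951.
Single-dose peak C₀ = D/Vd = 1586/280 ≈ 5.664 mg/L.
Steady-state peak Cmax,ss = C₀·R ≈ 5.664 × 3.7951 ≈ 21.495 mg/L.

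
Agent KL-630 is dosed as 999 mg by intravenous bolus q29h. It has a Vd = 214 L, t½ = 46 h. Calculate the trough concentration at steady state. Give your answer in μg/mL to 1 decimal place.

Over one 29-h interval, 29/46 ≈ 0.63043 half-lives elapse, leaving f ≈ 0.6460 of each dose.
Each bolus raises the concentration by D/Vd = 999/214 ≈ 4.668 μg/mL.
Steady-state trough Cmin,ss = C₀·f/(1−f) ≈ 4.668 × 0.6460/0.3540 ≈ 8.518 μg/mL.

8.5 μg/mL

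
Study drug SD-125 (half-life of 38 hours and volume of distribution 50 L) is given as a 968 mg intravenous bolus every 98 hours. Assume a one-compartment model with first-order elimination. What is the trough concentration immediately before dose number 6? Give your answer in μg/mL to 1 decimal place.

3.9 μg/mL

f = (1/2)^(τ/t½) = (1/2)^(98/38) ≈ 0.1674.
C₀ = D/Vd = 968/50 ≈ 19.360 μg/mL.
Before the 6th dose, 5 doses have been given. Superposition: Cmin = C₀·(f + f² + … + f^5).
≈ 19.360 × (0.1674 + 0.0280 + 0.0047 + 0.0008 + 0.0001) ≈ 19.360 × 0.2010 ≈ 3.891 μg/mL.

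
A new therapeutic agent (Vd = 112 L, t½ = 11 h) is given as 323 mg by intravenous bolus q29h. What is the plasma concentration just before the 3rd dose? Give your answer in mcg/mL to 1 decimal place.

0.5 mcg/mL

f = (1/2)^(τ/t½) = (1/2)^(29/11) ≈ 0.1608.
C₀ = D/Vd = 323/112 ≈ 2.884 mcg/mL.
Before the 3rd dose, 2 doses have been given. Superposition: Cmin = C₀·(f + f²).
≈ 2.884 × (0.1608 + 0.0259) ≈ 2.884 × 0.1867 ≈ 0.538 mcg/mL.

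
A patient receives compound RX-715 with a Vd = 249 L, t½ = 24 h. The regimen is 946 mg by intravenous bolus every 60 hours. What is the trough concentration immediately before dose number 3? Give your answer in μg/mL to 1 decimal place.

f = (1/2)^(τ/t½) = (1/2)^(60/24) ≈ 0.1768.
C₀ = D/Vd = 946/249 ≈ 3.799 μg/mL.
Before the 3rd dose, 2 doses have been given. Superposition: Cmin = C₀·(f + f²).
≈ 3.799 × (0.1768 + 0.0313) ≈ 3.799 × 0.2081 ≈ 0.791 μg/mL.

0.8 μg/mL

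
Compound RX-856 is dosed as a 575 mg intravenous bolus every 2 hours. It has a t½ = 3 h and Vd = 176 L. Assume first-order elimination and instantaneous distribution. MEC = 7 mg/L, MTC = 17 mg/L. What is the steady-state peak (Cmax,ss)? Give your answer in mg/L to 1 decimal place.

8.8 mg/L

τ/t½ = 2/3 ≈ 0.66667, so fraction remaining f = (1/2)^(2/3) ≈ 0.6300.
Accumulation ratio R = 1/(1 − f) ≈ 1/0.3700 ≈ 2.7027.
Single-dose peak C₀ = D/Vd = 575/176 ≈ 3.267 mg/L.
Cmax,ss = C₀/(1 − f) ≈ 3.267/0.3700 ≈ 8.830 mg/L.
Peak 8.8 mg/L vs MTC 17 mg/L: below toxic threshold.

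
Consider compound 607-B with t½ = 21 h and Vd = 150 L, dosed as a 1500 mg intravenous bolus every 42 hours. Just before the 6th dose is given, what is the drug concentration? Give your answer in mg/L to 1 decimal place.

f = (1/2)^(τ/t½) = (1/2)^(42/21) ≈ 0.2500.
C₀ = D/Vd = 1500/150 ≈ 10.000 mg/L.
Before the 6th dose, 5 doses have been given. Superposition: Cmin = C₀·(f + f² + … + f^5).
≈ 10.000 × (0.2500 + 0.0625 + 0.0156 + 0.0039 + 0.0010) ≈ 10.000 × 0.3330 ≈ 3.330 mg/L.

3.3 mg/L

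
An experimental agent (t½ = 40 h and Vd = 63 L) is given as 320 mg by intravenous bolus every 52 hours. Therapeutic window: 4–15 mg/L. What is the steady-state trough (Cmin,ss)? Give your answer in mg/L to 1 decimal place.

3.5 mg/L

τ/t½ = 52/40 ≈ 1.3, so fraction remaining f = (1/2)^(52/40) ≈ 0.4061.
Accumulation ratio R = 1/(1 − f) ≈ 1/0.5939 ≈ 1.6838.
Single-dose peak C₀ = D/Vd = 320/63 ≈ 5.079 mg/L.
Cmax,ss = C₀/(1 − f) ≈ 5.079/0.5939 ≈ 8.552 mg/L.
One interval later, Cmin,ss = Cmax,ss·e^(−kτ) ≈ 8.552 × 0.4061 ≈ 3.473 mg/L.
Trough 3.5 mg/L vs MEC 4 mg/L: subtherapeutic.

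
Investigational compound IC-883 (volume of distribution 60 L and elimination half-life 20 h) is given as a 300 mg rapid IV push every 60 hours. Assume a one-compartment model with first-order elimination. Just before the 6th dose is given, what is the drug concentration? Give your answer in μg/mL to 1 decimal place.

f = (1/2)^(τ/t½) = (1/2)^(60/20) ≈ 0.1250.
C₀ = D/Vd = 300/60 ≈ 5.000 μg/mL.
Before the 6th dose, 5 doses have been given. Superposition: Cmin = C₀·(f + f² + … + f^5).
≈ 5.000 × (0.1250 + 0.0156 + 0.0020 + 0.0002 + 0.0000) ≈ 5.000 × 0.1428 ≈ 0.714 μg/mL.

0.7 μg/mL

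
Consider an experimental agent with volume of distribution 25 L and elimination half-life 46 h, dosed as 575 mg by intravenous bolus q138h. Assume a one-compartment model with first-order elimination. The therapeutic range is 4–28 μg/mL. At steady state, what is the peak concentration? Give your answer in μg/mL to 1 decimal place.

26.3 μg/mL

The dosing interval is 3 half-lives, so f = 2^(−3) = 0.125.
Accumulation ratio R = 1/(1 − f) = 1/0.875 = 8/7.
Single-dose peak C₀ = D/Vd = 575/25 = 23 μg/mL.
Steady-state peak Cmax,ss = C₀·R = 23 × 8/7 ≈ 26.286 μg/mL.
Peak 26.3 μg/mL vs MTC 28 μg/mL: below toxic threshold.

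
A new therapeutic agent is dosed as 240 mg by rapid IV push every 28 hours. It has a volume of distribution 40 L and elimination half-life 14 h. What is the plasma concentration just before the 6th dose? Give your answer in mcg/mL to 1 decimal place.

f = (1/2)^(τ/t½) = (1/2)^(28/14) ≈ 0.2500.
C₀ = D/Vd = 240/40 ≈ 6.000 mcg/mL.
Before the 6th dose, 5 doses have been given. Superposition: Cmin = C₀·(f + f² + … + f^5).
≈ 6.000 × (0.2500 + 0.0625 + 0.0156 + 0.0039 + 0.0010) ≈ 6.000 × 0.3330 ≈ 1.998 mcg/mL.

2.0 mcg/mL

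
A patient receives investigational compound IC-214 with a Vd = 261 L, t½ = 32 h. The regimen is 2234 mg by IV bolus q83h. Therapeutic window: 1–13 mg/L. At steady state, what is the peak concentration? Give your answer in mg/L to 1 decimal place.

10.3 mg/L

k = ln2/t½ = ln2/32 ≈ 0.021661 h⁻¹; fraction remaining f = e^(−kτ) = e^(−0.021661×83) ≈ 0.1657.
Accumulation ratio R = 1/(1 − f) ≈ 1/0.8343 ≈ 1.1986.
Single-dose peak C₀ = D/Vd = 2234/261 ≈ 8.559 mg/L.
Steady-state peak Cmax,ss = C₀·R ≈ 8.559 × 1.1986 ≈ 10.259 mg/L.
Peak 10.3 mg/L vs MTC 13 mg/L: below toxic threshold.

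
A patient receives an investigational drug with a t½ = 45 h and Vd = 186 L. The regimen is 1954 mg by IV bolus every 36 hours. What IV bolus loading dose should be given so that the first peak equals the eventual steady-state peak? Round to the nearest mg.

4591 mg

f = (1/2)^(36/45) ≈ 0.574349; accumulation ratio R = 1/(1−f) ≈ 2.34934.
Loading dose to hit Cmax,ss on first dose: D_load = D_maint·R ≈ 1954 × 2.34934 ≈ 4590.61 mg.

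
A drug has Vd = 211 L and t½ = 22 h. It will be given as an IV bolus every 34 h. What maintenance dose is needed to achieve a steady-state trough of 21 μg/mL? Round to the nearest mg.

τ/t½ = 34/22 ≈ 1.5455, so f = (1/2)^(34/22) ≈ 0.342588.
Cmin,ss = (D/Vd)·f/(1−f), so D = Cmin,ss·Vd·(1−f)/f.
D = 21 × 211 × (1−f)/f ≈ 21 × 211 × 1.91896 ≈ 8502.91 mg.

8503 mg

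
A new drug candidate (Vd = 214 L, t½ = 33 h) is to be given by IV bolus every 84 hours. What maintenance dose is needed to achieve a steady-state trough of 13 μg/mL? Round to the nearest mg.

τ/t½ = 84/33 ≈ 2.5455, so f = (1/2)^(84/33) ≈ 0.171294.
Cmin,ss = (D/Vd)·f/(1−f), so D = Cmin,ss·Vd·(1−f)/f.
D = 13 × 214 × (1−f)/f ≈ 13 × 214 × 4.83792 ≈ 13459.09 mg.

13459 mg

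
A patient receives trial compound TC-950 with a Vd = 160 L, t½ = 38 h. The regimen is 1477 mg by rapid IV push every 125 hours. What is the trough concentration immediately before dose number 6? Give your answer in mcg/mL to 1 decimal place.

1.1 mcg/mL

f = (1/2)^(τ/t½) = (1/2)^(125/38) ≈ 0.1023.
C₀ = D/Vd = 1477/160 ≈ 9.231 mcg/mL.
Before the 6th dose, 5 doses have been given. Superposition: Cmin = C₀·(f + f² + … + f^5).
≈ 9.231 × (0.1023 + 0.0105 + 0.0011 + 0.0001 + 0.0000) ≈ 9.231 × 0.1140 ≈ 1.052 mcg/mL.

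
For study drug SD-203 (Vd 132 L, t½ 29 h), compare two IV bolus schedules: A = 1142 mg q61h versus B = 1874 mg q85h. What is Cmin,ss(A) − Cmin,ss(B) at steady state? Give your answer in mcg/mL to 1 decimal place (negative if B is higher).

Regimen A: f = (1/2)^(61/29) ≈ 0.2327; Cmin,ss = (1142/132)·f/(1−f) ≈ 2.624 mcg/mL.
Regimen B: f = (1/2)^(85/29) ≈ 0.1311; Cmin,ss = (1874/132)·f/(1−f) ≈ 2.142 mcg/mL.
Difference ≈ 2.624 − 2.142 ≈ 0.482 mcg/mL.

0.5 mcg/mL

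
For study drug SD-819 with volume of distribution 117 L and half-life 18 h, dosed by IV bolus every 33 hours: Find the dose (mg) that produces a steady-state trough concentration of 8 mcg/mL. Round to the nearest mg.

τ/t½ = 33/18 ≈ 1.8333, so f = (1/2)^(33/18) ≈ 0.280616.
Cmin,ss = (D/Vd)·f/(1−f), so D = Cmin,ss·Vd·(1−f)/f.
D = 8 × 117 × (1−f)/f ≈ 8 × 117 × 2.56359 ≈ 2399.52 mg.

2400 mg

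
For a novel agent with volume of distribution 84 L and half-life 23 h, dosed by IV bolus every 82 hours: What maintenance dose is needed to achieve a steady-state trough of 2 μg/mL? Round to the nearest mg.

τ/t½ = 82/23 ≈ 3.5652, so f = (1/2)^(82/23) ≈ 0.084482.
Cmin,ss = (D/Vd)·f/(1−f), so D = Cmin,ss·Vd·(1−f)/f.
D = 2 × 84 × (1−f)/f ≈ 2 × 84 × 10.83684 ≈ 1820.59 mg.

1821 mg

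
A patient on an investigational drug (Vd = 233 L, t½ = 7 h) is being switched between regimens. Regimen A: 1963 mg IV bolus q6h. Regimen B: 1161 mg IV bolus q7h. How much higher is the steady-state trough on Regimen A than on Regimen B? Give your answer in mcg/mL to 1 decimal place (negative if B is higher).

Regimen A: f = (1/2)^(6/7) ≈ 0.5520; Cmin,ss = (1963/233)·f/(1−f) ≈ 10.381 mcg/mL.
Regimen B: f = (1/2)^(7/7) ≈ 0.5000; Cmin,ss = (1161/233)·f/(1−f) ≈ 4.983 mcg/mL.
Difference ≈ 10.381 − 4.983 ≈ 5.398 mcg/mL.

5.4 mcg/mL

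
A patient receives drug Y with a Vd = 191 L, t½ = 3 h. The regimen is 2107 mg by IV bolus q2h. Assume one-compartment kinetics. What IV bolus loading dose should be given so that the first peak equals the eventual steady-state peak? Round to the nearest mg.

5694 mg

f = (1/2)^(2/3) ≈ 0.629961; accumulation ratio R = 1/(1−f) ≈ 2.70242.
Loading dose to hit Cmax,ss on first dose: D_load = D_maint·R ≈ 2107 × 2.70242 ≈ 5694.00 mg.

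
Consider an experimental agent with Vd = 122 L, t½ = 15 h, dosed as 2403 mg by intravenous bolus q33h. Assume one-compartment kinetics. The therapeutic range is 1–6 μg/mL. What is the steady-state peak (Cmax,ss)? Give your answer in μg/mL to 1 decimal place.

25.2 μg/mL

Over one 33-h interval, 33/15 ≈ 2.2 half-lives elapse, leaving f ≈ 0.2176 of each dose.
At steady state, accumulation factor R = 1/(1 − e^(−kτ)) ≈ 1.2781.
Single-dose peak C₀ = D/Vd = 2403/122 ≈ 19.697 μg/mL.
Steady-state peak Cmax,ss = C₀·R ≈ 19.697 × 1.2781 ≈ 25.175 μg/mL.
Peak 25.2 μg/mL vs MTC 6 μg/mL: exceeds toxic threshold.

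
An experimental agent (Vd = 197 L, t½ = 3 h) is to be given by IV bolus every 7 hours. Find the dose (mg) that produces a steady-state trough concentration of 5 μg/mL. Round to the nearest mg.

τ/t½ = 7/3 ≈ 2.3333, so f = (1/2)^(7/3) ≈ 0.198425.
Cmin,ss = (D/Vd)·f/(1−f), so D = Cmin,ss·Vd·(1−f)/f.
D = 5 × 197 × (1−f)/f ≈ 5 × 197 × 4.03969 ≈ 3979.09 mg.

3979 mg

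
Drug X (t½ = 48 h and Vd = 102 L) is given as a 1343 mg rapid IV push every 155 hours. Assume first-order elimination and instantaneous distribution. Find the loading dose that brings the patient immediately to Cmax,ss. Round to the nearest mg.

1503 mg

f = (1/2)^(155/48) ≈ 0.106641; accumulation ratio R = 1/(1−f) ≈ 1.11937.
Loading dose to hit Cmax,ss on first dose: D_load = D_maint·R ≈ 1343 × 1.11937 ≈ 1503.31 mg.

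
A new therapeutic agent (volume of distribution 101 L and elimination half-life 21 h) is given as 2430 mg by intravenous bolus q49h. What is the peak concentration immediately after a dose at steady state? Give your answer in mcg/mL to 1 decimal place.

k = ln2/t½ = ln2/21 ≈ 0.033007 h⁻¹; fraction remaining f = e^(−kτ) = e^(−0.033007×49) ≈ 0.1984.
At steady state, accumulation factor R = 1/(1 − e^(−kτ)) ≈ 1.2475.
Each bolus raises the concentration by D/Vd = 2430/101 ≈ 24.059 mcg/mL.
Cmax,ss = C₀/(1 − f) ≈ 24.059/0.8016 ≈ 30.014 mcg/mL.

30.0 mcg/mL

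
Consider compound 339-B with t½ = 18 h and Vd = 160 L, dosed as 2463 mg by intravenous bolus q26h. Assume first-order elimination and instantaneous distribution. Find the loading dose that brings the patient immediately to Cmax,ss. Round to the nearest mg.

f = (1/2)^(26/18) ≈ 0.367434; accumulation ratio R = 1/(1−f) ≈ 1.58086.
Loading dose to hit Cmax,ss on first dose: D_load = D_maint·R ≈ 2463 × 1.58086 ≈ 3893.66 mg.

3894 mg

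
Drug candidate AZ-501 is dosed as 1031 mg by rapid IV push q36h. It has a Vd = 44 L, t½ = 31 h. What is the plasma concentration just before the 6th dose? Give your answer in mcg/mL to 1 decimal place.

f = (1/2)^(τ/t½) = (1/2)^(36/31) ≈ 0.4471.
C₀ = D/Vd = 1031/44 ≈ 23.432 mcg/mL.
Before the 6th dose, 5 doses have been given. Superposition: Cmin = C₀·(f + f² + … + f^5).
≈ 23.432 × (0.4471 + 0.1999 + 0.0894 + 0.0400 + 0.0179) ≈ 23.432 × 0.7943 ≈ 18.612 mcg/mL.

18.6 mcg/mL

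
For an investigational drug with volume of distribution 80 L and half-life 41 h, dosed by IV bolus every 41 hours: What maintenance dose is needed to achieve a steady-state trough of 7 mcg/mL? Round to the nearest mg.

τ/t½ = 41/41 ≈ 1, so f = (1/2)^(41/41) ≈ 0.500000.
Cmin,ss = (D/Vd)·f/(1−f), so D = Cmin,ss·Vd·(1−f)/f.
D = 7 × 80 × (1−f)/f ≈ 7 × 80 × 1.00000 ≈ 560.00 mg.

560 mg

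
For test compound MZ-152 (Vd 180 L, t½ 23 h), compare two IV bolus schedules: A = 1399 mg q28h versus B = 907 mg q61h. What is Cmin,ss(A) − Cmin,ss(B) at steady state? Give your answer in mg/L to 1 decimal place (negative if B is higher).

Regimen A: f = (1/2)^(28/23) ≈ 0.4301; Cmin,ss = (1399/180)·f/(1−f) ≈ 5.866 mg/L.
Regimen B: f = (1/2)^(61/23) ≈ 0.1591; Cmin,ss = (907/180)·f/(1−f) ≈ 0.953 mg/L.
Difference ≈ 5.866 − 0.953 ≈ 4.913 mg/L.

4.9 mg/L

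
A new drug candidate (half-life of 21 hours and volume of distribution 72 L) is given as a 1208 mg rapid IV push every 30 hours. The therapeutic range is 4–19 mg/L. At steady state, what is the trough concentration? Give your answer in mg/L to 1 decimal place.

9.9 mg/L

Over one 30-h interval, 30/21 ≈ 1.4286 half-lives elapse, leaving f ≈ 0.3715 of each dose.
Accumulation ratio R = 1/(1 − f) ≈ 1/0.6285 ≈ 1.5911.
Single-dose peak C₀ = D/Vd = 1208/72 ≈ 16.778 mg/L.
Steady-state peak Cmax,ss = C₀·R ≈ 16.778 × 1.5911 ≈ 26.695 mg/L.
Steady-state trough Cmin,ss = Cmax,ss·f ≈ 26.695 × 0.3715 ≈ 9.917 mg/L.
Trough 9.9 mg/L vs MEC 4 mg/L: adequate.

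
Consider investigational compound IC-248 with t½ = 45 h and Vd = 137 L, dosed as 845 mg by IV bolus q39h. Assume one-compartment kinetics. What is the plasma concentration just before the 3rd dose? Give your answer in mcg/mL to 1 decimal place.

5.2 mcg/mL

f = (1/2)^(τ/t½) = (1/2)^(39/45) ≈ 0.5484.
C₀ = D/Vd = 845/137 ≈ 6.168 mcg/mL.
Before the 3rd dose, 2 doses have been given. Superposition: Cmin = C₀·(f + f²).
≈ 6.168 × (0.5484 + 0.3007) ≈ 6.168 × 0.8491 ≈ 5.237 mcg/mL.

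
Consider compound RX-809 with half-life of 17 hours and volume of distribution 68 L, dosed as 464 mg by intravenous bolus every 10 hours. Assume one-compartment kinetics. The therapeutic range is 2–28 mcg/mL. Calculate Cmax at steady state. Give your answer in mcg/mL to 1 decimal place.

20.4 mcg/mL

k = ln2/t½ = ln2/17 ≈ 0.040773 h⁻¹; fraction remaining f = e^(−kτ) = e^(−0.040773×10) ≈ 0.6652.
Accumulation ratio R = 1/(1 − f) ≈ 1/0.3348 ≈ 2.9869.
Single-dose peak C₀ = D/Vd = 464/68 ≈ 6.824 mcg/mL.
Steady-state peak Cmax,ss = C₀·R ≈ 6.824 × 2.9869 ≈ 20.383 mcg/mL.
Peak 20.4 mcg/mL vs MTC 28 mcg/mL: below toxic threshold.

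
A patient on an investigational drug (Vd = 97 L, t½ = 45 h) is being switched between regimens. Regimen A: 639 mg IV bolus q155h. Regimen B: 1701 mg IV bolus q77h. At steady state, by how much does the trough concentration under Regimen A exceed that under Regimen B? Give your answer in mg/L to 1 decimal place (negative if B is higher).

Regimen A: f = (1/2)^(155/45) ≈ 0.0919; Cmin,ss = (639/97)·f/(1−f) ≈ 0.667 mg/L.
Regimen B: f = (1/2)^(77/45) ≈ 0.3054; Cmin,ss = (1701/97)·f/(1−f) ≈ 7.710 mg/L.
Difference ≈ 0.667 − 7.710 ≈ -7.043 mg/L.

-7.0 mg/L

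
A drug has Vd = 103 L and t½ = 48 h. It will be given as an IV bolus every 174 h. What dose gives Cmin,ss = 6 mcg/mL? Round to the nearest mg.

7007 mg

τ/t½ = 174/48 ≈ 3.625, so f = (1/2)^(174/48) ≈ 0.081052.
Cmin,ss = (D/Vd)·f/(1−f), so D = Cmin,ss·Vd·(1−f)/f.
D = 6 × 103 × (1−f)/f ≈ 6 × 103 × 11.33776 ≈ 7006.74 mg.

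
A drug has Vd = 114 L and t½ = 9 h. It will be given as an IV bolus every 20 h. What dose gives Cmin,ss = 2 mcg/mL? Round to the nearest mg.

τ/t½ = 20/9 ≈ 2.2222, so f = (1/2)^(20/9) ≈ 0.214311.
Cmin,ss = (D/Vd)·f/(1−f), so D = Cmin,ss·Vd·(1−f)/f.
D = 2 × 114 × (1−f)/f ≈ 2 × 114 × 3.66612 ≈ 835.88 mg.

836 mg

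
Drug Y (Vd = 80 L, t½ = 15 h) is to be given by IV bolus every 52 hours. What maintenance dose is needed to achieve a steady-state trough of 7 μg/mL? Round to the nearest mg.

5631 mg

τ/t½ = 52/15 ≈ 3.4667, so f = (1/2)^(52/15) ≈ 0.090454.
Cmin,ss = (D/Vd)·f/(1−f), so D = Cmin,ss·Vd·(1−f)/f.
D = 7 × 80 × (1−f)/f ≈ 7 × 80 × 10.05534 ≈ 5630.99 mg.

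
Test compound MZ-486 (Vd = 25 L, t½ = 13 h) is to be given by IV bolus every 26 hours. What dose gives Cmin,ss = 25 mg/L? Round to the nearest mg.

1875 mg

τ/t½ = 26/13 ≈ 2, so f = (1/2)^(26/13) ≈ 0.250000.
Cmin,ss = (D/Vd)·f/(1−f), so D = Cmin,ss·Vd·(1−f)/f.
D = 25 × 25 × (1−f)/f ≈ 25 × 25 × 3.00000 ≈ 1875.00 mg.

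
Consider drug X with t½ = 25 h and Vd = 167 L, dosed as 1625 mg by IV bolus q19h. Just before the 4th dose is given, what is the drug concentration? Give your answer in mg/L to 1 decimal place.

f = (1/2)^(τ/t½) = (1/2)^(19/25) ≈ 0.5905.
C₀ = D/Vd = 1625/167 ≈ 9.731 mg/L.
Before the 4th dose, 3 doses have been given. Superposition: Cmin = C₀·(f + f² + … + f^3).
≈ 9.731 × (0.5905 + 0.3487 + 0.2059) ≈ 9.731 × 1.1451 ≈ 11.143 mg/L.

11.1 mg/L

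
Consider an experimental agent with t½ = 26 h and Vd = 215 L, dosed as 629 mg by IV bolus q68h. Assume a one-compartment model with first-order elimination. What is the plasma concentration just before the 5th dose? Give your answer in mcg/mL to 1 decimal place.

f = (1/2)^(τ/t½) = (1/2)^(68/26) ≈ 0.1632.
C₀ = D/Vd = 629/215 ≈ 2.926 mcg/mL.
Before the 5th dose, 4 doses have been given. Superposition: Cmin = C₀·(f + f² + … + f^4).
≈ 2.926 × (0.1632 + 0.0266 + 0.0043 + 0.0007) ≈ 2.926 × 0.1948 ≈ 0.570 mcg/mL.

0.6 mcg/mL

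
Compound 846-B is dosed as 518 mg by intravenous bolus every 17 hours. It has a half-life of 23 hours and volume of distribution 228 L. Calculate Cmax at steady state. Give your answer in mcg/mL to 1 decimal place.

τ/t½ = 17/23 ≈ 0.73913, so fraction remaining f = (1/2)^(17/23) ≈ 0.5991.
At steady state, accumulation factor R = 1/(1 − e^(−kτ)) ≈ 2.4944.
Single-dose peak C₀ = D/Vd = 518/228 ≈ 2.272 mcg/mL.
Cmax,ss = C₀/(1 − f) ≈ 2.272/0.4009 ≈ 5.667 mcg/mL.

5.7 mcg/mL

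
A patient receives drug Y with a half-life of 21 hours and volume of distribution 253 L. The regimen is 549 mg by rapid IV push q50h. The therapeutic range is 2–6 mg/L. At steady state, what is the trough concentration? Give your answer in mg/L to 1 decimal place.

τ/t½ = 50/21 ≈ 2.381, so fraction remaining f = (1/2)^(50/21) ≈ 0.1920.
At steady state, accumulation factor R = 1/(1 − e^(−kτ)) ≈ 1.2376.
Single-dose peak C₀ = D/Vd = 549/253 ≈ 2.170 mg/L.
Cmax,ss = C₀/(1 − f) ≈ 2.170/0.8080 ≈ 2.686 mg/L.
Steady-state trough Cmin,ss = Cmax,ss·f ≈ 2.686 × 0.1920 ≈ 0.516 mg/L.
Trough 0.5 mg/L vs MEC 2 mg/L: subtherapeutic.

0.5 mg/L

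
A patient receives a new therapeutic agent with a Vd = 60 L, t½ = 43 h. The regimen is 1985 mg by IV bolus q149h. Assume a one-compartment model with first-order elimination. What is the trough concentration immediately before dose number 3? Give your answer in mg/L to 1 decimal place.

3.3 mg/L

f = (1/2)^(τ/t½) = (1/2)^(149/43) ≈ 0.0906.
C₀ = D/Vd = 1985/60 ≈ 33.083 mg/L.
Before the 3rd dose, 2 doses have been given. Superposition: Cmin = C₀·(f + f²).
≈ 33.083 × (0.0906 + 0.0082) ≈ 33.083 × 0.0988 ≈ 3.269 mg/L.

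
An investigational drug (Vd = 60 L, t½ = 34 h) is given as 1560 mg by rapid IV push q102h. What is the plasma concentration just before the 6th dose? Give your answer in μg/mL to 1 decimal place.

f = (1/2)^(τ/t½) = (1/2)^(102/34) ≈ 0.1250.
C₀ = D/Vd = 1560/60 ≈ 26.000 μg/mL.
Before the 6th dose, 5 doses have been given. Superposition: Cmin = C₀·(f + f² + … + f^5).
≈ 26.000 × (0.1250 + 0.0156 + 0.0020 + 0.0002 + 0.0000) ≈ 26.000 × 0.1428 ≈ 3.713 μg/mL.

3.7 μg/mL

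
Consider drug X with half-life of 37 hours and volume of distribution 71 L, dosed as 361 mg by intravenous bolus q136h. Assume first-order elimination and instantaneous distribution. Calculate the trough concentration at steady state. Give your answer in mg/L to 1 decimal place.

τ/t½ = 136/37 ≈ 3.6757, so fraction remaining f = (1/2)^(136/37) ≈ 0.0783.
Accumulation ratio R = 1/(1 − f) ≈ 1/0.9217 ≈ 1.0850.
Single-dose peak C₀ = D/Vd = 361/71 ≈ 5.085 mg/L.
Steady-state peak Cmax,ss = C₀·R ≈ 5.085 × 1.0850 ≈ 5.517 mg/L.
Steady-state trough Cmin,ss = Cmax,ss·f ≈ 5.517 × 0.0783 ≈ 0.432 mg/L.

0.4 mg/L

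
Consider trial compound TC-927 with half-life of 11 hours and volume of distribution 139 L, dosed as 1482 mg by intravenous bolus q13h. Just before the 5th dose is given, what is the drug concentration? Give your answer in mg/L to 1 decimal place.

8.1 mg/L

f = (1/2)^(τ/t½) = (1/2)^(13/11) ≈ 0.4408.
C₀ = D/Vd = 1482/139 ≈ 10.662 mg/L.
Before the 5th dose, 4 doses have been given. Superposition: Cmin = C₀·(f + f² + … + f^4).
≈ 10.662 × (0.4408 + 0.1943 + 0.0856 + 0.0378) ≈ 10.662 × 0.7585 ≈ 8.087 mg/L.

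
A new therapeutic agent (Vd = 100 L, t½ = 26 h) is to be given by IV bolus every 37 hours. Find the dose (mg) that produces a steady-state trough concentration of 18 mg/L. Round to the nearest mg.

3027 mg

τ/t½ = 37/26 ≈ 1.4231, so f = (1/2)^(37/26) ≈ 0.372916.
Cmin,ss = (D/Vd)·f/(1−f), so D = Cmin,ss·Vd·(1−f)/f.
D = 18 × 100 × (1−f)/f ≈ 18 × 100 × 1.68157 ≈ 3026.83 mg.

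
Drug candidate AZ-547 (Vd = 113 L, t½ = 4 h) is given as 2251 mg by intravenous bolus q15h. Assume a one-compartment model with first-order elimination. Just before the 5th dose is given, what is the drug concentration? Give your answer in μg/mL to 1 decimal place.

1.6 μg/mL

f = (1/2)^(τ/t½) = (1/2)^(15/4) ≈ 0.0743.
C₀ = D/Vd = 2251/113 ≈ 19.920 μg/mL.
Before the 5th dose, 4 doses have been given. Superposition: Cmin = C₀·(f + f² + … + f^4).
≈ 19.920 × (0.0743 + 0.0055 + 0.0004 + 0.0000) ≈ 19.920 × 0.0802 ≈ 1.598 μg/mL.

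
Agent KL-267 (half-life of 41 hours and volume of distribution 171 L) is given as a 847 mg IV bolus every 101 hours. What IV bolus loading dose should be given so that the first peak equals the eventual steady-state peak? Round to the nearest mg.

f = (1/2)^(101/41) ≈ 0.181317; accumulation ratio R = 1/(1−f) ≈ 1.22147.
Loading dose to hit Cmax,ss on first dose: D_load = D_maint·R ≈ 847 × 1.22147 ≈ 1034.59 mg.

1035 mg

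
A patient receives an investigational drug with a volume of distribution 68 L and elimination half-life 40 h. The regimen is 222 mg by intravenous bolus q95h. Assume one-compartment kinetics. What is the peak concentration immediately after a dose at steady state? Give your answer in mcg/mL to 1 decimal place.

4.0 mcg/mL

Over one 95-h interval, 95/40 ≈ 2.375 half-lives elapse, leaving f ≈ 0.1928 of each dose.
At steady state, accumulation factor R = 1/(1 − e^(−kτ)) ≈ 1.2389.
Each bolus raises the concentration by D/Vd = 222/68 ≈ 3.265 mcg/mL.
Steady-state peak Cmax,ss = C₀·R ≈ 3.265 × 1.2389 ≈ 4.045 mcg/mL.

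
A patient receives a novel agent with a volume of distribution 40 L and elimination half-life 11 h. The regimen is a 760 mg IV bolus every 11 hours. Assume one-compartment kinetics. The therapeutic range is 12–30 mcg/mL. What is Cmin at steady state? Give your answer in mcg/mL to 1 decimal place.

19.0 mcg/mL

The dosing interval is 1 half-life, so f = 2^(−1) = 0.5.
At steady state, R = 1/(1 − 0.5) = 2/1.
Single-dose peak C₀ = D/Vd = 760/40 = 19 mcg/mL.
Steady-state peak Cmax,ss = C₀·R = 19 × 2/1 ≈ 38.000 mcg/mL.
Steady-state trough Cmin,ss = Cmax,ss·f ≈ 38.000 × 0.5 ≈ 19.000 mcg/mL.
Trough 19.0 mcg/mL vs MEC 12 mcg/mL: adequate.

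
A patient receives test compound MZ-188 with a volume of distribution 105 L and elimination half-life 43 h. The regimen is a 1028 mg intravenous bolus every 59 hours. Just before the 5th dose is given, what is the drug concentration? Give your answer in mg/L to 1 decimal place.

f = (1/2)^(τ/t½) = (1/2)^(59/43) ≈ 0.3863.
C₀ = D/Vd = 1028/105 ≈ 9.790 mg/L.
Before the 5th dose, 4 doses have been given. Superposition: Cmin = C₀·(f + f² + … + f^4).
≈ 9.790 × (0.3863 + 0.1492 + 0.0576 + 0.0223) ≈ 9.790 × 0.6154 ≈ 6.025 mg/L.

6.0 mg/L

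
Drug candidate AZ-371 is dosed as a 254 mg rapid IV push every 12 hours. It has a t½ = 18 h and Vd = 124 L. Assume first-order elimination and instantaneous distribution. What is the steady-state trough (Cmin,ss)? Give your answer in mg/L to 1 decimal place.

k = ln2/t½ = ln2/18 ≈ 0.038508 h⁻¹; fraction remaining f = e^(−kτ) = e^(−0.038508×12) ≈ 0.6300.
Single-dose peak C₀ = D/Vd = 254/124 ≈ 2.048 mg/L.
Steady-state trough Cmin,ss = C₀·f/(1−f) ≈ 2.048 × 0.6300/0.3700 ≈ 3.487 mg/L.

3.5 mg/L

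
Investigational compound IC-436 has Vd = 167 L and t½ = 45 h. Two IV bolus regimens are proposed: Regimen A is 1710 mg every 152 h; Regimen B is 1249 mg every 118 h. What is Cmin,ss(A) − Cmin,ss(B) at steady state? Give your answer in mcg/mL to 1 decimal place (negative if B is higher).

Regimen A: f = (1/2)^(152/45) ≈ 0.0962; Cmin,ss = (1710/167)·f/(1−f) ≈ 1.090 mcg/mL.
Regimen B: f = (1/2)^(118/45) ≈ 0.1624; Cmin,ss = (1249/167)·f/(1−f) ≈ 1.450 mcg/mL.
Difference ≈ 1.090 − 1.450 ≈ -0.360 mcg/mL.

-0.4 mcg/mL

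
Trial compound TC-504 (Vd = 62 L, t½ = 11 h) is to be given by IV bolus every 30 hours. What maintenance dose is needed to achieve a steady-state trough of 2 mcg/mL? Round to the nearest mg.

τ/t½ = 30/11 ≈ 2.7273, so f = (1/2)^(30/11) ≈ 0.151011.
Cmin,ss = (D/Vd)·f/(1−f), so D = Cmin,ss·Vd·(1−f)/f.
D = 2 × 62 × (1−f)/f ≈ 2 × 62 × 5.62203 ≈ 697.13 mg.

697 mg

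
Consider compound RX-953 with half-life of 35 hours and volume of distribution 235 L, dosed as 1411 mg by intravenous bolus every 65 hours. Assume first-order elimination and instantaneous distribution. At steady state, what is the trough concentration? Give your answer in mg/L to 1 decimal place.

2.3 mg/L

Over one 65-h interval, 65/35 ≈ 1.8571 half-lives elapse, leaving f ≈ 0.2760 of each dose.
At steady state, accumulation factor R = 1/(1 − e^(−kτ)) ≈ 1.3812.
Each bolus raises the concentration by D/Vd = 1411/235 ≈ 6.004 mg/L.
Steady-state peak Cmax,ss = C₀·R ≈ 6.004 × 1.3812 ≈ 8.293 mg/L.
Steady-state trough Cmin,ss = Cmax,ss·f ≈ 8.293 × 0.2760 ≈ 2.289 mg/L.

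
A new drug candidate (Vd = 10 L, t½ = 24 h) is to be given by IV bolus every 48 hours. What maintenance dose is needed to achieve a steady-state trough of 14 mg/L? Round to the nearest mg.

420 mg

τ/t½ = 48/24 ≈ 2, so f = (1/2)^(48/24) ≈ 0.250000.
Cmin,ss = (D/Vd)·f/(1−f), so D = Cmin,ss·Vd·(1−f)/f.
D = 14 × 10 × (1−f)/f ≈ 14 × 10 × 3.00000 ≈ 420.00 mg.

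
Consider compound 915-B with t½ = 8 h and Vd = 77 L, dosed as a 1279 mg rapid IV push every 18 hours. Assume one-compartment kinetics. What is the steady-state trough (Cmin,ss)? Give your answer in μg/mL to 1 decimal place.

Over one 18-h interval, 18/8 ≈ 2.25 half-lives elapse, leaving f ≈ 0.2102 of each dose.
Single-dose peak C₀ = D/Vd = 1279/77 ≈ 16.610 μg/mL.
Steady-state trough Cmin,ss = C₀·f/(1−f) ≈ 16.610 × 0.2102/0.7898 ≈ 4.421 μg/mL.

4.4 μg/mL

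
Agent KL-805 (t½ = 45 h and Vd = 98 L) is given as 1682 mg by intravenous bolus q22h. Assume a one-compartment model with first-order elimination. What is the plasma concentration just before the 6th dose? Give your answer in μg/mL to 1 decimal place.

f = (1/2)^(τ/t½) = (1/2)^(22/45) ≈ 0.7126.
C₀ = D/Vd = 1682/98 ≈ 17.163 μg/mL.
Before the 6th dose, 5 doses have been given. Superposition: Cmin = C₀·(f + f² + … + f^5).
≈ 17.163 × (0.7126 + 0.5078 + 0.3619 + 0.2579 + 0.1838) ≈ 17.163 × 2.0240 ≈ 34.738 μg/mL.

34.7 μg/mL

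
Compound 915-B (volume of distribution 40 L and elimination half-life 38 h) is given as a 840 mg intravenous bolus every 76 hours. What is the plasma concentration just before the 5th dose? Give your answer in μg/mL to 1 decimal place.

f = (1/2)^(τ/t½) = (1/2)^(76/38) ≈ 0.2500.
C₀ = D/Vd = 840/40 ≈ 21.000 μg/mL.
Before the 5th dose, 4 doses have been given. Superposition: Cmin = C₀·(f + f² + … + f^4).
≈ 21.000 × (0.2500 + 0.0625 + 0.0156 + 0.0039) ≈ 21.000 × 0.3320 ≈ 6.972 μg/mL.

7.0 μg/mL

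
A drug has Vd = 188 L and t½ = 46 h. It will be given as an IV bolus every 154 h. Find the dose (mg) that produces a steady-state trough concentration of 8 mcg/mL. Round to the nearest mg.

13808 mg

τ/t½ = 154/46 ≈ 3.3478, so f = (1/2)^(154/46) ≈ 0.098221.
Cmin,ss = (D/Vd)·f/(1−f), so D = Cmin,ss·Vd·(1−f)/f.
D = 8 × 188 × (1−f)/f ≈ 8 × 188 × 9.18112 ≈ 13808.40 mg.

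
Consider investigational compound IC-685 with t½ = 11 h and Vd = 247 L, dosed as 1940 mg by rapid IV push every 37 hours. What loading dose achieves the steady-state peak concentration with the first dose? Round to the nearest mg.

2149 mg

f = (1/2)^(37/11) ≈ 0.097150; accumulation ratio R = 1/(1−f) ≈ 1.10760.
Loading dose to hit Cmax,ss on first dose: D_load = D_maint·R ≈ 1940 × 1.10760 ≈ 2148.74 mg.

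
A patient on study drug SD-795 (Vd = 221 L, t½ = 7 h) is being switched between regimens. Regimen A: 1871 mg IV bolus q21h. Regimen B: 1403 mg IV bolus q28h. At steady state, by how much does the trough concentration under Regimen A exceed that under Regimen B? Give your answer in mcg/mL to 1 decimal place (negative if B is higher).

0.8 mcg/mL

Regimen A: f = (1/2)^(21/7) ≈ 0.1250; Cmin,ss = (1871/221)·f/(1−f) ≈ 1.209 mcg/mL.
Regimen B: f = (1/2)^(28/7) ≈ 0.0625; Cmin,ss = (1403/221)·f/(1−f) ≈ 0.423 mcg/mL.
Difference ≈ 1.209 − 0.423 ≈ 0.786 mcg/mL.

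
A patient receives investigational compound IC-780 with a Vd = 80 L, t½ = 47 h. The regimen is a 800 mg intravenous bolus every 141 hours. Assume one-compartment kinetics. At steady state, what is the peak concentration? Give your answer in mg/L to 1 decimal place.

11.4 mg/L

τ = 141 h = 3 half-lives, so f = (1/2)^3 = 0.125.
Accumulation ratio R = 1/(1 − f) = 1/0.875 = 8/7.
Single-dose peak C₀ = D/Vd = 800/80 = 10 mg/L.
Steady-state peak Cmax,ss = C₀·R = 10 × 8/7 ≈ 11.429 mg/L.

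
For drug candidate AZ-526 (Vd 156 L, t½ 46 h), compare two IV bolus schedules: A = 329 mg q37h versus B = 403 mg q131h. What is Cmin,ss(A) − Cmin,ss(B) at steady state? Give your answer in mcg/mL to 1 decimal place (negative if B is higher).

Regimen A: f = (1/2)^(37/46) ≈ 0.5726; Cmin,ss = (329/156)·f/(1−f) ≈ 2.825 mcg/mL.
Regimen B: f = (1/2)^(131/46) ≈ 0.1389; Cmin,ss = (403/156)·f/(1−f) ≈ 0.417 mcg/mL.
Difference ≈ 2.825 − 0.417 ≈ 2.408 mcg/mL.

2.4 mcg/mL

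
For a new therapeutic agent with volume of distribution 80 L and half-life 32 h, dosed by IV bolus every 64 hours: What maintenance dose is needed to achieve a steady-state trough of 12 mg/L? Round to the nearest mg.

2880 mg

τ/t½ = 64/32 ≈ 2, so f = (1/2)^(64/32) ≈ 0.250000.
Cmin,ss = (D/Vd)·f/(1−f), so D = Cmin,ss·Vd·(1−f)/f.
D = 12 × 80 × (1−f)/f ≈ 12 × 80 × 3.00000 ≈ 2880.00 mg.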